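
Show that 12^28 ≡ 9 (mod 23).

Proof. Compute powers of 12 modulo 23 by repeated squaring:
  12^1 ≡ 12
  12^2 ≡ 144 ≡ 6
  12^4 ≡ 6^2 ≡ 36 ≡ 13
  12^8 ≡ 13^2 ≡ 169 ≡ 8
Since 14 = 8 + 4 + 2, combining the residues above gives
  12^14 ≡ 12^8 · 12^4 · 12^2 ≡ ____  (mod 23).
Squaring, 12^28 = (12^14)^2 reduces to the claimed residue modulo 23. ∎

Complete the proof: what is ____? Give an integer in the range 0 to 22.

3

Multiply the listed residues: 8 · 13 · 6 = 104 → 624.
Reducing modulo 23: 624 = 27·23 + 3, so 12^14 ≡ 3.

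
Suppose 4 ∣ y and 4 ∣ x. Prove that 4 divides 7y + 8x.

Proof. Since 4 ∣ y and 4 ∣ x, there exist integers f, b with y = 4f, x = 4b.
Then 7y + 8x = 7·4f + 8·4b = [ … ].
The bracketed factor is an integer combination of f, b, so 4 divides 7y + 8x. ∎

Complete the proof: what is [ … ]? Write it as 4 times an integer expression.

4(8b + 7f)

Each term has a factor of 4: 7·4f + 8·4b = 4·(8b + 7f).
Since 8b + 7f is an integer, 4 ∣ (7y + 8x).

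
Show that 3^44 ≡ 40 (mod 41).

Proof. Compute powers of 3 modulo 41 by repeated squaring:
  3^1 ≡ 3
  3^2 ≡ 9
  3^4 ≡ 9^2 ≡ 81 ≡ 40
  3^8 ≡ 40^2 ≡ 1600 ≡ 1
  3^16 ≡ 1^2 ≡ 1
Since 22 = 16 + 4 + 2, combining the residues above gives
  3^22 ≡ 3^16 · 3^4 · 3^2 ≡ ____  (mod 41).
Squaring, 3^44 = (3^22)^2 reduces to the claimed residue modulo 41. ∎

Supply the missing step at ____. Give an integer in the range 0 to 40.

32

Multiply the listed residues: 1 · 40 · 9 = 40 → 360.
Reducing modulo 41: 360 = 8·41 + 32, so 3^22 ≡ 32.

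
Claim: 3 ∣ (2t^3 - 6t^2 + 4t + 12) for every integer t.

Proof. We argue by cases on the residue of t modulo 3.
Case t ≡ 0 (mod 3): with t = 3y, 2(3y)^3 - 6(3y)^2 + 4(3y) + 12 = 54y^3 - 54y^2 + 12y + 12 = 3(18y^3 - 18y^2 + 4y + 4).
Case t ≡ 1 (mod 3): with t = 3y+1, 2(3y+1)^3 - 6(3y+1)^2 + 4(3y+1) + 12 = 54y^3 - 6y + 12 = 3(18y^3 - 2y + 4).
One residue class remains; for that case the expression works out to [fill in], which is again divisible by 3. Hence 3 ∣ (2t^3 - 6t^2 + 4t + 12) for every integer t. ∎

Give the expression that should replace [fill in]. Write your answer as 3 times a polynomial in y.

The residues treated are {0, 1}, so the missing case is t ≡ 2 (mod 3); write t = 3y+2.
Then 2(3y+2)^3 - 6(3y+2)^2 + 4(3y+2) + 12 = 54y^3 + 54y^2 + 12y + 12 = 3(18y^3 + 18y^2 + 4y + 4).

3(18y^3 + 18y^2 + 4y + 4)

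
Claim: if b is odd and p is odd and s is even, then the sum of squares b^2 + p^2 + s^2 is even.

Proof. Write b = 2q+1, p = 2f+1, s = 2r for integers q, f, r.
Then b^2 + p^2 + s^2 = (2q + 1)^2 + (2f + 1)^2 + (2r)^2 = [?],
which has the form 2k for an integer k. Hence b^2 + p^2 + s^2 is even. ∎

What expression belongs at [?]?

(2q + 1)^2 + (2f + 1)^2 + (2r)^2 = 4f^2 + 4f + 4q^2 + 4q + 4r^2 + 2
= 2(2f^2 + 2f + 2q^2 + 2q + 2r^2 + 1).
Since 2f^2 + 2f + 2q^2 + 2q + 2r^2 + 1 is an integer, the sum of squares is of the form 2k for an integer k.

2(2f^2 + 2f + 2q^2 + 2q + 2r^2 + 1)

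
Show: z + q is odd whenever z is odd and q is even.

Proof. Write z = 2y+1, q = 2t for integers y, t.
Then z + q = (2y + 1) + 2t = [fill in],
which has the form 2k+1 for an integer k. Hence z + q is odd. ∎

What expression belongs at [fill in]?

2(t + y) + 1

Expanding: (2y + 1) + 2t = 2t + 2y + 1.
Every term except the constant is even, so this is 2(t + y) + 1,
and t + y ∈ ℤ gives the required form.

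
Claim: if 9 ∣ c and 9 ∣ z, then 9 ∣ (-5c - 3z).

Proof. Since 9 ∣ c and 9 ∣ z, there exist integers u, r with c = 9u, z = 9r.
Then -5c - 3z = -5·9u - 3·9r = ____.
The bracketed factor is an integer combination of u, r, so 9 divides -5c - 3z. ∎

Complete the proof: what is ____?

9(-3r - 5u)

Pull the common 9 out of every term: -5·9u - 3·9r = 9(-3r - 5u).
-3r - 5u is an integer, which exhibits the divisibility.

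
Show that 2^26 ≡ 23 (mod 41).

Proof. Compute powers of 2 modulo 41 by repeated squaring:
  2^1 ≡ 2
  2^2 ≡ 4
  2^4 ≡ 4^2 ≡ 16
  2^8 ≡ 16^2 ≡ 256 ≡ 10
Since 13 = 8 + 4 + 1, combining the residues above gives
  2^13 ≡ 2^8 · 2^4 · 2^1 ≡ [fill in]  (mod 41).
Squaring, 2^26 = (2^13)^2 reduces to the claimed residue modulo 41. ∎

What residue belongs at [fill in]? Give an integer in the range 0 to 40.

2^8 · 2^4 · 2^1 ≡ 10 · 16 · 2 = 320.
320 mod 41 = 33, so 2^13 ≡ 33 (mod 41).

33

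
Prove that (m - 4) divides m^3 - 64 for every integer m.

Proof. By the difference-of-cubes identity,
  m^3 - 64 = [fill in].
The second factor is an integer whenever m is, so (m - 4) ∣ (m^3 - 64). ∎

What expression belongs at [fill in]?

(m - 4)(m^2 + 4m + 16)

Polynomial division of m^3 - 64 by m - 4 leaves remainder 0 and quotient m^2 + 4m + 16.
Hence m^3 - 64 = (m - 4)(m^2 + 4m + 16).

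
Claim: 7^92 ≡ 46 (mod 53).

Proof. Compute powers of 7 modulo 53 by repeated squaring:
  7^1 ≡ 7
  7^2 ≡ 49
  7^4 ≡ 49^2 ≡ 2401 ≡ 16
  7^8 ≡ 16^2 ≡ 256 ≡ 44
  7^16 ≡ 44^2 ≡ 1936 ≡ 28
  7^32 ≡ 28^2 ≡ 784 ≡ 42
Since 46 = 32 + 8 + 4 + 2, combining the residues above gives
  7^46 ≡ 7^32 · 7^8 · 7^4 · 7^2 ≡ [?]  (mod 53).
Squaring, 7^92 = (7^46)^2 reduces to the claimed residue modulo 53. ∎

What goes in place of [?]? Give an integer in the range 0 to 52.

24

Multiply the listed residues: 42 · 44 · 16 · 49 = 1848 → 29568 → 1448832.
Reducing modulo 53: 1448832 = 27336·53 + 24, so 7^46 ≡ 24.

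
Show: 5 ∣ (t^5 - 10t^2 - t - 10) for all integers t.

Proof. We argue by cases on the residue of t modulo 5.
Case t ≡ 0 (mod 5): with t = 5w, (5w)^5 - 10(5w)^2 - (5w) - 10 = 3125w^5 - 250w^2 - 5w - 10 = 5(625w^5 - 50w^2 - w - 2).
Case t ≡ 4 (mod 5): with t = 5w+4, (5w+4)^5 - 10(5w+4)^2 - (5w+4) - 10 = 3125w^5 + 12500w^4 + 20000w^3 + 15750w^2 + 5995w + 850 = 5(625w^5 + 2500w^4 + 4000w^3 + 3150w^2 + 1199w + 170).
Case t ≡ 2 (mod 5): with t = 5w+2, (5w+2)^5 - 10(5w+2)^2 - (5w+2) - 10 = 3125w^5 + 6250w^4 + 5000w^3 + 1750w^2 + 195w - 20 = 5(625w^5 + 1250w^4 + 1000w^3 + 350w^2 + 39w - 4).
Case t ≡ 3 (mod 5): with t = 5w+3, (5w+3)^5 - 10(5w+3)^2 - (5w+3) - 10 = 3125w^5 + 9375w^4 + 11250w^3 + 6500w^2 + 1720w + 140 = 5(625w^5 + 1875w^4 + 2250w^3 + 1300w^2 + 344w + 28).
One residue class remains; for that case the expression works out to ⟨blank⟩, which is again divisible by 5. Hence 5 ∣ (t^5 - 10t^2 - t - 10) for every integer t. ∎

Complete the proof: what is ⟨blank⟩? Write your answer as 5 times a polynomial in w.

The residues treated are {0, 4, 2, 3}, so the missing case is t ≡ 1 (mod 5); write t = 5w+1.
Then (5w+1)^5 - 10(5w+1)^2 - (5w+1) - 10 = 3125w^5 + 3125w^4 + 1250w^3 - 80w - 20 = 5(625w^5 + 625w^4 + 250w^3 - 16w - 4).

5(625w^5 + 625w^4 + 250w^3 - 16w - 4)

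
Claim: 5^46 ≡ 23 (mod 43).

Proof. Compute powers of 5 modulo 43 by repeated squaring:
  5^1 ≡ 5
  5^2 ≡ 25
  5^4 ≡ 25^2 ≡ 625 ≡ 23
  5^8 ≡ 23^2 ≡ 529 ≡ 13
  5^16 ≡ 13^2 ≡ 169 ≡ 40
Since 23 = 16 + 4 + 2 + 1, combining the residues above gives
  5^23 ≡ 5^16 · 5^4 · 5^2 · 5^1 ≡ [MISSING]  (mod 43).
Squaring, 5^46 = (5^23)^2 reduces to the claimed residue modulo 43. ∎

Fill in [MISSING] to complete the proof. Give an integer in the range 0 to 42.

18

Multiply the listed residues: 40 · 23 · 25 · 5 = 920 → 23000 → 115000.
Reducing modulo 43: 115000 = 2674·43 + 18, so 5^23 ≡ 18.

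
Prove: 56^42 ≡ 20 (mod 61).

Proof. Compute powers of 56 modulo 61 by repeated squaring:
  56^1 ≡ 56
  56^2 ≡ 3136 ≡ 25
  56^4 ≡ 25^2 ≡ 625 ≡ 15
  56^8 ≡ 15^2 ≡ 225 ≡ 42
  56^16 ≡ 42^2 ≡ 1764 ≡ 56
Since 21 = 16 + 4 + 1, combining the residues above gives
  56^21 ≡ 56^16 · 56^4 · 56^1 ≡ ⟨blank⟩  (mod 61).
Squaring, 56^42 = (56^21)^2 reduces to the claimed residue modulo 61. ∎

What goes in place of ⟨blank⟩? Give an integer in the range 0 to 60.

9

Multiply the listed residues: 56 · 15 · 56 = 840 → 47040.
Reducing modulo 61: 47040 = 771·61 + 9, so 56^21 ≡ 9.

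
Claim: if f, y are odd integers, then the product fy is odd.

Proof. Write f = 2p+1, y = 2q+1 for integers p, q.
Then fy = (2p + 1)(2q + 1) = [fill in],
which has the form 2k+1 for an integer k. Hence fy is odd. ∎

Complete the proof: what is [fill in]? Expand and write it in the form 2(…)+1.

(2p + 1)(2q + 1) = 4pq + 2p + 2q + 1
= 2(2pq + p + q) + 1.
Since 2pq + p + q is an integer, the product is of the form 2k+1 for an integer k.

2(2pq + p + q) + 1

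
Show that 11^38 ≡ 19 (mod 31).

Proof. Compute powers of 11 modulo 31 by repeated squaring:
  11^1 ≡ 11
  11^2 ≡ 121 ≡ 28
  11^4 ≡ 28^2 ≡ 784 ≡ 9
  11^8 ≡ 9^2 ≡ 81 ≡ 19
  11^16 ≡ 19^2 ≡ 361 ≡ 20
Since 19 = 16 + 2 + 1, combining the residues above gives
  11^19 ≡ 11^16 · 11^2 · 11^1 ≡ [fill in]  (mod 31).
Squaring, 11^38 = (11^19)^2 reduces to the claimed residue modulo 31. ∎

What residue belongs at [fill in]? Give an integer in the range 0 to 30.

22

11^16 · 11^2 · 11^1 ≡ 20 · 28 · 11 = 6160.
6160 mod 31 = 22, so 11^19 ≡ 22 (mod 31).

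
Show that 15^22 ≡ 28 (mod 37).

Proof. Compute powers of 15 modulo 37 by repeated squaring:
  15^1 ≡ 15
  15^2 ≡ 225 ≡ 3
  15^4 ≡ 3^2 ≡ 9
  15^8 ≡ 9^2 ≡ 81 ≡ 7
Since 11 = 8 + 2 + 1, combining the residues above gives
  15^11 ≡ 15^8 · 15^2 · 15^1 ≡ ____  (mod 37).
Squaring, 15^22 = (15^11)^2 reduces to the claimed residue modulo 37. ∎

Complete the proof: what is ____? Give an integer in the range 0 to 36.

19

Multiply the listed residues: 7 · 3 · 15 = 21 → 315.
Reducing modulo 37: 315 = 8·37 + 19, so 15^11 ≡ 19.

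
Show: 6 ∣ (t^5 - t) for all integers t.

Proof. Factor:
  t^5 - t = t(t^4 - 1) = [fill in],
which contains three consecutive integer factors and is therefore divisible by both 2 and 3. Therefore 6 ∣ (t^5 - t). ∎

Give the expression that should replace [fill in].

(t - 1)t(t + 1)(t^2 + 1)

t^4 - 1 = (t^2 - 1)(t^2 + 1), and t^2 - 1 = (t-1)(t+1).
So t(t^4 - 1) = (t - 1)t(t + 1)(t^2 + 1).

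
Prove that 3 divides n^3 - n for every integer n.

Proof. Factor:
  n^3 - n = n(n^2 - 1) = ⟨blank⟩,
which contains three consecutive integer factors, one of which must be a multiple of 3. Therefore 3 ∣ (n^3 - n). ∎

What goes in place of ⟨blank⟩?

(n - 1)n(n + 1)

n(n^2 - 1) = n(n - 1)(n + 1) = (n - 1)n(n + 1).
These three factors are consecutive integers, so their product is divisible by 3.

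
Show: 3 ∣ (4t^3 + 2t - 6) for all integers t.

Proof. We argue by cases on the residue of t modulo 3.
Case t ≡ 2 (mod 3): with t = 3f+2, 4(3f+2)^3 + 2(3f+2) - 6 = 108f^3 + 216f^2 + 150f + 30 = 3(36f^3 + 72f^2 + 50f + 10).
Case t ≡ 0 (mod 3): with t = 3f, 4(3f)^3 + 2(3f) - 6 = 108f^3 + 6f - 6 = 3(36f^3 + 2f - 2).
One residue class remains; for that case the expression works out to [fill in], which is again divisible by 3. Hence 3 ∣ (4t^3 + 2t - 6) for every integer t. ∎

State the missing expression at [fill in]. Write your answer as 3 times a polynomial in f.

3(36f^3 + 36f^2 + 14f)

The residues treated are {2, 0}, so the missing case is t ≡ 1 (mod 3); write t = 3f+1.
Then 4(3f+1)^3 + 2(3f+1) - 6 = 108f^3 + 108f^2 + 42f = 3(36f^3 + 36f^2 + 14f).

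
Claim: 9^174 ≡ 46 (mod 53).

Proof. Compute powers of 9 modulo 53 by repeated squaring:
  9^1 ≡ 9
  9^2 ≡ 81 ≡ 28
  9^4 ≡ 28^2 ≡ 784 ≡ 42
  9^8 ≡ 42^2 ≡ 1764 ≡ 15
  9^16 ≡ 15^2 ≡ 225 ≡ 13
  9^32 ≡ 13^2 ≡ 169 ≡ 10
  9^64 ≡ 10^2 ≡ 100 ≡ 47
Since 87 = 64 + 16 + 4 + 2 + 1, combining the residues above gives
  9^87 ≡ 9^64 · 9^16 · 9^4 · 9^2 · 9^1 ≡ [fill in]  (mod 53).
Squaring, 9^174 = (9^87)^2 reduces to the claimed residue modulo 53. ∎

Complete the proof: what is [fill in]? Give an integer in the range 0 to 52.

9^64 · 9^16 · 9^4 · 9^2 · 9^1 ≡ 47 · 13 · 42 · 28 · 9 = 6466824.
6466824 mod 53 = 29, so 9^87 ≡ 29 (mod 53).

29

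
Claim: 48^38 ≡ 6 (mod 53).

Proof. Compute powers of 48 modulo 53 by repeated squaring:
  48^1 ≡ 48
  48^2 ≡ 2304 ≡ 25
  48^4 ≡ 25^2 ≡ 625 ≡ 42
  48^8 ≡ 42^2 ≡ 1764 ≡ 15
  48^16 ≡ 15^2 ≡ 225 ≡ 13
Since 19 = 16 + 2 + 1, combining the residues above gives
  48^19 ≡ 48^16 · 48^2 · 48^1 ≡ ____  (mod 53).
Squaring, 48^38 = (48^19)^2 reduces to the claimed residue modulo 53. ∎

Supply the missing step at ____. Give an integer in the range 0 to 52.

48^16 · 48^2 · 48^1 ≡ 13 · 25 · 48 = 15600.
15600 mod 53 = 18, so 48^19 ≡ 18 (mod 53).

18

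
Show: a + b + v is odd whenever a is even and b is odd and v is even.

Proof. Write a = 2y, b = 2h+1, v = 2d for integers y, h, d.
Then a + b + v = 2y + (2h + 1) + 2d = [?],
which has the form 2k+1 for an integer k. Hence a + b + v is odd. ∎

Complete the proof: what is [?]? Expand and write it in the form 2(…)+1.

2(d + h + y) + 1

Expanding: 2y + (2h + 1) + 2d = 2d + 2h + 2y + 1.
Every term except the constant is even, so this is 2(d + h + y) + 1,
and d + h + y ∈ ℤ gives the required form.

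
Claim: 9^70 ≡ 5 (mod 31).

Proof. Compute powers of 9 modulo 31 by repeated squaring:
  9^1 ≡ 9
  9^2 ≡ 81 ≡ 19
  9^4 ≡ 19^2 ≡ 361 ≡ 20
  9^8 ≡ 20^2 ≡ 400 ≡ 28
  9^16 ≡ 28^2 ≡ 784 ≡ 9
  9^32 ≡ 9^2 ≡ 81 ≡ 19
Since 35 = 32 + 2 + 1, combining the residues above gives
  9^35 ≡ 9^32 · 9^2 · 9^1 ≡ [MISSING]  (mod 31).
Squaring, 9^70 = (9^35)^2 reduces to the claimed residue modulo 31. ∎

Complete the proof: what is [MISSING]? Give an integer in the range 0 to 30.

25

Multiply the listed residues: 19 · 19 · 9 = 361 → 3249.
Reducing modulo 31: 3249 = 104·31 + 25, so 9^35 ≡ 25.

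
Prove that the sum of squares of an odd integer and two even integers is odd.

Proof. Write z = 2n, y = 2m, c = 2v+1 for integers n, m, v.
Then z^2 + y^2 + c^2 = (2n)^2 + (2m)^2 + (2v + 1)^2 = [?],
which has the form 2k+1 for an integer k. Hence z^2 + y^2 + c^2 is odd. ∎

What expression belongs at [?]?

Expanding: (2n)^2 + (2m)^2 + (2v + 1)^2 = 4m^2 + 4n^2 + 4v^2 + 4v + 1.
Every term except the constant is even, so this is 2(2m^2 + 2n^2 + 2v^2 + 2v) + 1,
and 2m^2 + 2n^2 + 2v^2 + 2v ∈ ℤ gives the required form.

2(2m^2 + 2n^2 + 2v^2 + 2v) + 1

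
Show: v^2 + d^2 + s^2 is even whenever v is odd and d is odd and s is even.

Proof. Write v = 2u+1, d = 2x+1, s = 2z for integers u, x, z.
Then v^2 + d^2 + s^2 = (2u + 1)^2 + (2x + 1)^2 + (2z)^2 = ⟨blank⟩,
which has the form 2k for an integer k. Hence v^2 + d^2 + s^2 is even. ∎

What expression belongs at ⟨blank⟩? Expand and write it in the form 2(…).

(2u + 1)^2 + (2x + 1)^2 + (2z)^2 = 4u^2 + 4u + 4x^2 + 4x + 4z^2 + 2
= 2(2u^2 + 2u + 2x^2 + 2x + 2z^2 + 1).
Since 2u^2 + 2u + 2x^2 + 2x + 2z^2 + 1 is an integer, the sum of squares is of the form 2k for an integer k.

2(2u^2 + 2u + 2x^2 + 2x + 2z^2 + 1)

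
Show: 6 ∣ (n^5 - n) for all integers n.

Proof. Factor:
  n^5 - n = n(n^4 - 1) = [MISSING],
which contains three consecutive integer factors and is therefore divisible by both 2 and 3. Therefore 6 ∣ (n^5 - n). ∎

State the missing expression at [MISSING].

(n - 1)n(n + 1)(n^2 + 1)

n^4 - 1 = (n^2 - 1)(n^2 + 1), and n^2 - 1 = (n-1)(n+1).
So n(n^4 - 1) = (n - 1)n(n + 1)(n^2 + 1).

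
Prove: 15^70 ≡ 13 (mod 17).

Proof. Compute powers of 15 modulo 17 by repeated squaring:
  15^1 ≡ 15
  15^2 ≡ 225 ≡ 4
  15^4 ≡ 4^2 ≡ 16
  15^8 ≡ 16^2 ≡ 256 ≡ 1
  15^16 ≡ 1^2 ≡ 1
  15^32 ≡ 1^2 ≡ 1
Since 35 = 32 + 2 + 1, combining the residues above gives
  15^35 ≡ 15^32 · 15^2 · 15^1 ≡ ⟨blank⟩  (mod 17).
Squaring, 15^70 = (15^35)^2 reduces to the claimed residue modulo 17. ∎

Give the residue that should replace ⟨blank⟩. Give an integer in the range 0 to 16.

9

Multiply the listed residues: 1 · 4 · 15 = 4 → 60.
Reducing modulo 17: 60 = 3·17 + 9, so 15^35 ≡ 9.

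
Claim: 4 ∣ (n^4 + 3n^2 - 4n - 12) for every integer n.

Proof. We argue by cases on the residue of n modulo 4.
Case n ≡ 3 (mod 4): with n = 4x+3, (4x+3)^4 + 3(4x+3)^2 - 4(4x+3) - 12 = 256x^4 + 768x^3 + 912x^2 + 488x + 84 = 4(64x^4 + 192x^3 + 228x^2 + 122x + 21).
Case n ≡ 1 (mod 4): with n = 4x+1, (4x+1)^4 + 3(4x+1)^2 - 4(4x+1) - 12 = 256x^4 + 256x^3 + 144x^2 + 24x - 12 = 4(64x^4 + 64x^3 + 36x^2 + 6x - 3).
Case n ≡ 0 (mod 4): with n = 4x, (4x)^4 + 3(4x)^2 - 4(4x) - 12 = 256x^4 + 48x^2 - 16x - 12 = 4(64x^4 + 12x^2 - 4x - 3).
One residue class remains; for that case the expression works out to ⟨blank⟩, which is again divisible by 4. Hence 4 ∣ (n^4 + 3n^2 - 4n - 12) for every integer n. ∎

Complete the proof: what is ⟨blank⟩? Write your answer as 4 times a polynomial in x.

The residues treated are {3, 1, 0}, so the missing case is n ≡ 2 (mod 4); write n = 4x+2.
Then (4x+2)^4 + 3(4x+2)^2 - 4(4x+2) - 12 = 256x^4 + 512x^3 + 432x^2 + 160x + 8 = 4(64x^4 + 128x^3 + 108x^2 + 40x + 2).

4(64x^4 + 128x^3 + 108x^2 + 40x + 2)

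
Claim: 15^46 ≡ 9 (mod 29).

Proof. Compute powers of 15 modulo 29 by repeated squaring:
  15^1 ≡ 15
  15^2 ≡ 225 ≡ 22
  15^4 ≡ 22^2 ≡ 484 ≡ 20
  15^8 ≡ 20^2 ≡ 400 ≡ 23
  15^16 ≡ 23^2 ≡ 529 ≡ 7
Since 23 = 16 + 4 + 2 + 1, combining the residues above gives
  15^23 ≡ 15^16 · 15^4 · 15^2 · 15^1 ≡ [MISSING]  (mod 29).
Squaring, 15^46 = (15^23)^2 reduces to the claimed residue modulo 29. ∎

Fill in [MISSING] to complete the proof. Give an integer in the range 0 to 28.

3

15^16 · 15^4 · 15^2 · 15^1 ≡ 7 · 20 · 22 · 15 = 46200.
46200 mod 29 = 3, so 15^23 ≡ 3 (mod 29).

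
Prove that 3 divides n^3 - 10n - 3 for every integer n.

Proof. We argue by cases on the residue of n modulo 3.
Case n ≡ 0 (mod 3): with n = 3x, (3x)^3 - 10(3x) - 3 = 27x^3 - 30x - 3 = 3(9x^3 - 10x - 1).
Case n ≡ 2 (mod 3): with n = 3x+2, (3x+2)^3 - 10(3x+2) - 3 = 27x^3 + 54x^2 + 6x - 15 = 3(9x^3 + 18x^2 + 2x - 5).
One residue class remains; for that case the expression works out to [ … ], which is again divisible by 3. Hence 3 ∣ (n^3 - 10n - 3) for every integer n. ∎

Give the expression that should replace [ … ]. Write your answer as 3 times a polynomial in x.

Only n ≡ 1 (mod 3) is unaccounted for. Put n = 3x+1:
(3x+1)^3 - 10(3x+1) - 3 expands to 27x^3 + 27x^2 - 21x - 12,
and factoring out 3 leaves 3(9x^3 + 9x^2 - 7x - 4).

3(9x^3 + 9x^2 - 7x - 4)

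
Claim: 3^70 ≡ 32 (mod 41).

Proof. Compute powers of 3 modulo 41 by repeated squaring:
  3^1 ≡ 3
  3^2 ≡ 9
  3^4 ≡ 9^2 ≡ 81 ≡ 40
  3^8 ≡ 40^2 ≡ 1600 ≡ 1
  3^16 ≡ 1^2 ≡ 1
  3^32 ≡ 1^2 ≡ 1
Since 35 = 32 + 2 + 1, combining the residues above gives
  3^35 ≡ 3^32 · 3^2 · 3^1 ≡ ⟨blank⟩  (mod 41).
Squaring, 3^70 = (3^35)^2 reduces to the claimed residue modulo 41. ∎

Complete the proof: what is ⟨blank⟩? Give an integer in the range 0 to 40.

27

Multiply the listed residues: 1 · 9 · 3 = 9 → 27.
Reducing modulo 41: 27 = 0·41 + 27, so 3^35 ≡ 27.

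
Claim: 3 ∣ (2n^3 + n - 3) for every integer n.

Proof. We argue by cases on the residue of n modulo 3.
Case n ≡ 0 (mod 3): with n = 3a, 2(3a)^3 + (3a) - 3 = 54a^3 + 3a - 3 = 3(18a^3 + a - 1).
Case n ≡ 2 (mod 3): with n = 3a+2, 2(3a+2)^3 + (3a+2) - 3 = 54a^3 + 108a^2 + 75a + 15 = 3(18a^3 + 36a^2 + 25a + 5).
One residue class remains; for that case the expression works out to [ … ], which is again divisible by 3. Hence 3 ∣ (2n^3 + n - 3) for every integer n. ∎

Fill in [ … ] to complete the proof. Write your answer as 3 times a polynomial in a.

3(18a^3 + 18a^2 + 7a)

The residues treated are {0, 2}, so the missing case is n ≡ 1 (mod 3); write n = 3a+1.
Then 2(3a+1)^3 + (3a+1) - 3 = 54a^3 + 54a^2 + 21a = 3(18a^3 + 18a^2 + 7a).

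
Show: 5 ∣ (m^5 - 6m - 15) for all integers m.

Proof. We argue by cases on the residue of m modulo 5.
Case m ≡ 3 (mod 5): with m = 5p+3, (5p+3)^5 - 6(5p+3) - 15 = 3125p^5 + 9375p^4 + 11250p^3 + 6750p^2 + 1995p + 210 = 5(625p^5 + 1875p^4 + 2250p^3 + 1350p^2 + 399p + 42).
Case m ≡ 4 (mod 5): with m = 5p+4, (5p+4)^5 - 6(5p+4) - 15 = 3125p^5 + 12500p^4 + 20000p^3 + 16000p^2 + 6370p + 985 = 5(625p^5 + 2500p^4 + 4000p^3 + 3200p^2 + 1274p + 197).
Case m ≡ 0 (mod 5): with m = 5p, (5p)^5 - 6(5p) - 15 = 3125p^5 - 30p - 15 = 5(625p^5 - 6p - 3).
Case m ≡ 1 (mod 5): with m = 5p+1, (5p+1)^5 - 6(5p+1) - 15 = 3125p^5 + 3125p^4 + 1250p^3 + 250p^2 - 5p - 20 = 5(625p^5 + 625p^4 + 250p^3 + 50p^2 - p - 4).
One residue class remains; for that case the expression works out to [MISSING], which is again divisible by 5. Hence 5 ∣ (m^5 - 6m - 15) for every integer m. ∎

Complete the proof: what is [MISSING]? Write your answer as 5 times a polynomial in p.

The residues treated are {3, 4, 0, 1}, so the missing case is m ≡ 2 (mod 5); write m = 5p+2.
Then (5p+2)^5 - 6(5p+2) - 15 = 3125p^5 + 6250p^4 + 5000p^3 + 2000p^2 + 370p + 5 = 5(625p^5 + 1250p^4 + 1000p^3 + 400p^2 + 74p + 1).

5(625p^5 + 1250p^4 + 1000p^3 + 400p^2 + 74p + 1)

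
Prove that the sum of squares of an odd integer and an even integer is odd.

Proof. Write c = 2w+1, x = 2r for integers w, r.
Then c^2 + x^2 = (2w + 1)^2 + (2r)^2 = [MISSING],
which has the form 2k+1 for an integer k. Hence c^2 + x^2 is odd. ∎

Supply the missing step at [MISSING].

(2w + 1)^2 + (2r)^2 = 4r^2 + 4w^2 + 4w + 1
= 2(2r^2 + 2w^2 + 2w) + 1.
Since 2r^2 + 2w^2 + 2w is an integer, the sum of squares is of the form 2k+1 for an integer k.

2(2r^2 + 2w^2 + 2w) + 1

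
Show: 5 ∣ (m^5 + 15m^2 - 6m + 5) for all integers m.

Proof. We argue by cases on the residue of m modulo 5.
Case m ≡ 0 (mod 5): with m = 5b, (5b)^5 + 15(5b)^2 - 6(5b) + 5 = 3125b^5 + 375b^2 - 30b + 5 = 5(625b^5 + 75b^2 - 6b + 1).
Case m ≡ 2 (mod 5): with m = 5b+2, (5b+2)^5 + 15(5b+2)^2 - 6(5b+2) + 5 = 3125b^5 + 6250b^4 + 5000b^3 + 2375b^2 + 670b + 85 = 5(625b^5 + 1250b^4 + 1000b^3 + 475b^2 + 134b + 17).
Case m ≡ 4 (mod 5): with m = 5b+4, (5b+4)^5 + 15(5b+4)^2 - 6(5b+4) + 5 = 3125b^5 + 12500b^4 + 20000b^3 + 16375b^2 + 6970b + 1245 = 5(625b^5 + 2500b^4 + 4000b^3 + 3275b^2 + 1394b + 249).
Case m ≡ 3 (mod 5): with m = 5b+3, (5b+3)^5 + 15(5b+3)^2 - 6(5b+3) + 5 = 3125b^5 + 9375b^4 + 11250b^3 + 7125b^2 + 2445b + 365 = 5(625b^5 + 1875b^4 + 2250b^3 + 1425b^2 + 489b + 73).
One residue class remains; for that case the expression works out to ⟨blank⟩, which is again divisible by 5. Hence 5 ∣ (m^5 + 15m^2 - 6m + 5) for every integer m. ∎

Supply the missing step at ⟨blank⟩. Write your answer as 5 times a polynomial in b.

5(625b^5 + 625b^4 + 250b^3 + 125b^2 + 29b + 3)

Only m ≡ 1 (mod 5) is unaccounted for. Put m = 5b+1:
(5b+1)^5 + 15(5b+1)^2 - 6(5b+1) + 5 expands to 3125b^5 + 3125b^4 + 1250b^3 + 625b^2 + 145b + 15,
and factoring out 5 leaves 5(625b^5 + 625b^4 + 250b^3 + 125b^2 + 29b + 3).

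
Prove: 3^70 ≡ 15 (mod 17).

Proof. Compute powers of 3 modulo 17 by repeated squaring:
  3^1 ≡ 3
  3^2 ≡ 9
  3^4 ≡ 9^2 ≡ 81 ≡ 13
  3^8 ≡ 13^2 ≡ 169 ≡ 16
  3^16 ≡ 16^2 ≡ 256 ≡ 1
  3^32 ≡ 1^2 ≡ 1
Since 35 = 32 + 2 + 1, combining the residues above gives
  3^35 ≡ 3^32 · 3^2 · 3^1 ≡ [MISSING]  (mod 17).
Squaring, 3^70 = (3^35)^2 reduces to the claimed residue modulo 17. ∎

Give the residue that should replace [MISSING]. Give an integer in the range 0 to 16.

Multiply the listed residues: 1 · 9 · 3 = 9 → 27.
Reducing modulo 17: 27 = 1·17 + 10, so 3^35 ≡ 10.

10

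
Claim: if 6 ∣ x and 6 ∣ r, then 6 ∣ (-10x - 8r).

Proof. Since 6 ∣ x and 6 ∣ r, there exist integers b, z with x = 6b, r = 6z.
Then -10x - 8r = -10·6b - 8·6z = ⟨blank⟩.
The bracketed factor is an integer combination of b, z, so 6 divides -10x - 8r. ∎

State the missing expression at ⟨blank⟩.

Each term has a factor of 6: -10·6b - 8·6z = 6·(-10b - 8z).
Since -10b - 8z is an integer, 6 ∣ (-10x - 8r).

6(-10b - 8z)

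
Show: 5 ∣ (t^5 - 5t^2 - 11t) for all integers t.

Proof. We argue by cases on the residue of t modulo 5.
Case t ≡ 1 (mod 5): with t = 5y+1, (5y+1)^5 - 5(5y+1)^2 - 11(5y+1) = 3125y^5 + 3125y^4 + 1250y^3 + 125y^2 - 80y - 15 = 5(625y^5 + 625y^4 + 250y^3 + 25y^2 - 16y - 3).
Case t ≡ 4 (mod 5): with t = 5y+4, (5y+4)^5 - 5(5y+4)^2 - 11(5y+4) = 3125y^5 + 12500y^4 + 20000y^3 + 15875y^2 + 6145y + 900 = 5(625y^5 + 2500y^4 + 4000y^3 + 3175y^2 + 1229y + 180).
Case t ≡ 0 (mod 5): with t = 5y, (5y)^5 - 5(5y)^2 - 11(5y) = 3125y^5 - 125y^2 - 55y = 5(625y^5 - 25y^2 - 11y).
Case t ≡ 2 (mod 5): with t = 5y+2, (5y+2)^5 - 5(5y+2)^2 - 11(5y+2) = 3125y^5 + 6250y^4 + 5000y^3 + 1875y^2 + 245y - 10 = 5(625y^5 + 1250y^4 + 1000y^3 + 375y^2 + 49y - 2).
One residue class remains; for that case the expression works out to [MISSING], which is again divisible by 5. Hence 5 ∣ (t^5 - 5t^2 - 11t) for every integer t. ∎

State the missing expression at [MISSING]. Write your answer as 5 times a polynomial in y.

Only t ≡ 3 (mod 5) is unaccounted for. Put t = 5y+3:
(5y+3)^5 - 5(5y+3)^2 - 11(5y+3) expands to 3125y^5 + 9375y^4 + 11250y^3 + 6625y^2 + 1820y + 165,
and factoring out 5 leaves 5(625y^5 + 1875y^4 + 2250y^3 + 1325y^2 + 364y + 33).

5(625y^5 + 1875y^4 + 2250y^3 + 1325y^2 + 364y + 33)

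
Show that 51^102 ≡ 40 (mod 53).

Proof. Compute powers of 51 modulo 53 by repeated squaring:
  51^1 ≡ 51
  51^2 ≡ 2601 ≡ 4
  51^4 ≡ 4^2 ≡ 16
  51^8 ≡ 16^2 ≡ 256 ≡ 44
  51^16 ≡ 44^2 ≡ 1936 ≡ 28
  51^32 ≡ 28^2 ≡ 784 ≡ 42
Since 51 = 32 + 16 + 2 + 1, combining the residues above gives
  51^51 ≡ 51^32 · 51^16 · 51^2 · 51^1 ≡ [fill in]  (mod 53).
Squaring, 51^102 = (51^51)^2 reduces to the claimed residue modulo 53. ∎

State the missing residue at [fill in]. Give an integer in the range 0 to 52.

Multiply the listed residues: 42 · 28 · 4 · 51 = 1176 → 4704 → 239904.
Reducing modulo 53: 239904 = 4526·53 + 26, so 51^51 ≡ 26.

26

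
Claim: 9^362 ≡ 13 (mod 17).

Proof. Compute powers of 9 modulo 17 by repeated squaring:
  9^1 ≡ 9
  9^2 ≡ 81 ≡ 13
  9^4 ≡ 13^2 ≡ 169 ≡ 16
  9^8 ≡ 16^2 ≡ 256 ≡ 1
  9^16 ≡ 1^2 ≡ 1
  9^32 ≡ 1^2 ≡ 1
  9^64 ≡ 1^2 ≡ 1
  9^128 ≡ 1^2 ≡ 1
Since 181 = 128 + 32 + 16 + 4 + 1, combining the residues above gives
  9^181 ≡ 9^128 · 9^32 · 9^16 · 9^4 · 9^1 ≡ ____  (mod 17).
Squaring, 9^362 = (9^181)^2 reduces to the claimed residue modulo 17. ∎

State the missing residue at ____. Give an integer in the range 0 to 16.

Multiply the listed residues: 1 · 1 · 1 · 16 · 9 = 1 → 1 → 16 → 144.
Reducing modulo 17: 144 = 8·17 + 8, so 9^181 ≡ 8.

8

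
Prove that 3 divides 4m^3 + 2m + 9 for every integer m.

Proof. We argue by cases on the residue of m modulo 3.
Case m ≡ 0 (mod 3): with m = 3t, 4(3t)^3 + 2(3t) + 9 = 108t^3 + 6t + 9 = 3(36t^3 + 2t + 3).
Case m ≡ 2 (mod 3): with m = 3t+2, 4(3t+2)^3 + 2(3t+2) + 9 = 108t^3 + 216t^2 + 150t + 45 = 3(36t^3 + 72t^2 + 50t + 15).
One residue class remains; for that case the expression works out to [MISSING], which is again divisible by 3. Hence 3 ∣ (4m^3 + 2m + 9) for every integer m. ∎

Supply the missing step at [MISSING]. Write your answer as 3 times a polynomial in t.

3(36t^3 + 36t^2 + 14t + 5)

The residues treated are {0, 2}, so the missing case is m ≡ 1 (mod 3); write m = 3t+1.
Then 4(3t+1)^3 + 2(3t+1) + 9 = 108t^3 + 108t^2 + 42t + 15 = 3(36t^3 + 36t^2 + 14t + 5).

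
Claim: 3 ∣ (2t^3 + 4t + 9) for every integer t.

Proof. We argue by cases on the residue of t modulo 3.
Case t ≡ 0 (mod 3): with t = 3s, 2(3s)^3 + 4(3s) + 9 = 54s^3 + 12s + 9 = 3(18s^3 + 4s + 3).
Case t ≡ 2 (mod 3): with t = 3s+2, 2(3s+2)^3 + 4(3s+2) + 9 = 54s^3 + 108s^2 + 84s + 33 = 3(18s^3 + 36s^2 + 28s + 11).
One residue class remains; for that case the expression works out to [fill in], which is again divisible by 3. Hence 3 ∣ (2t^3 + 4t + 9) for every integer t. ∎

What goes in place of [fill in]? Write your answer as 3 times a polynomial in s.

3(18s^3 + 18s^2 + 10s + 5)

The residues treated are {0, 2}, so the missing case is t ≡ 1 (mod 3); write t = 3s+1.
Then 2(3s+1)^3 + 4(3s+1) + 9 = 54s^3 + 54s^2 + 30s + 15 = 3(18s^3 + 18s^2 + 10s + 5).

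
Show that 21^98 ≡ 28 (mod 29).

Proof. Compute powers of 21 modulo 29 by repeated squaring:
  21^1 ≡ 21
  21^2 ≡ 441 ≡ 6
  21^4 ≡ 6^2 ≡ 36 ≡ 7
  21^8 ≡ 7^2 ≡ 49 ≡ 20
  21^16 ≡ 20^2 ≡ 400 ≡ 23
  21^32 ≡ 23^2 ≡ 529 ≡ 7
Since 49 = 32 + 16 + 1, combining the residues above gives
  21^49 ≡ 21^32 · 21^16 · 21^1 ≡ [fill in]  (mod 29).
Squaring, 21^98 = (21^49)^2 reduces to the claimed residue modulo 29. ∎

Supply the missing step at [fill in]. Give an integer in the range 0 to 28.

21^32 · 21^16 · 21^1 ≡ 7 · 23 · 21 = 3381.
3381 mod 29 = 17, so 21^49 ≡ 17 (mod 29).

17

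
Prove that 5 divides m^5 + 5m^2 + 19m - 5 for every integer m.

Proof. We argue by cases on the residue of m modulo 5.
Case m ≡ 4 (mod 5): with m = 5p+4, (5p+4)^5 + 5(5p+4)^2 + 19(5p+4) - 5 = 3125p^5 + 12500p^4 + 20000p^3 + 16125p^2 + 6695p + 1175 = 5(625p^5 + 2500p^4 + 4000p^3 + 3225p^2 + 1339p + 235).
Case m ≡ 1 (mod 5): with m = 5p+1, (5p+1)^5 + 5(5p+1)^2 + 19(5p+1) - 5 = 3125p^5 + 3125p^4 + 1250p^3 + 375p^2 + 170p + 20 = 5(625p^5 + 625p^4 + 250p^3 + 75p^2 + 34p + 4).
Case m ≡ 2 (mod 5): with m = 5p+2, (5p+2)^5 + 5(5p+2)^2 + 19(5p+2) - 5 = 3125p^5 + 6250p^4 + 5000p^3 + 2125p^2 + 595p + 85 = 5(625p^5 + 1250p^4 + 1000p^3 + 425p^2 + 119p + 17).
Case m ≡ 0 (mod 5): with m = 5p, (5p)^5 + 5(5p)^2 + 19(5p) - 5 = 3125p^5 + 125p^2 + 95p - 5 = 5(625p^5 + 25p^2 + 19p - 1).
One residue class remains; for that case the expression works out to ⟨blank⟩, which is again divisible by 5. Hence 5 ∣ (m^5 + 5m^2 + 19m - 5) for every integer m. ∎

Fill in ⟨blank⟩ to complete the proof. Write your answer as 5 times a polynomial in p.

5(625p^5 + 1875p^4 + 2250p^3 + 1375p^2 + 454p + 68)

The residues treated are {4, 1, 2, 0}, so the missing case is m ≡ 3 (mod 5); write m = 5p+3.
Then (5p+3)^5 + 5(5p+3)^2 + 19(5p+3) - 5 = 3125p^5 + 9375p^4 + 11250p^3 + 6875p^2 + 2270p + 340 = 5(625p^5 + 1875p^4 + 2250p^3 + 1375p^2 + 454p + 68).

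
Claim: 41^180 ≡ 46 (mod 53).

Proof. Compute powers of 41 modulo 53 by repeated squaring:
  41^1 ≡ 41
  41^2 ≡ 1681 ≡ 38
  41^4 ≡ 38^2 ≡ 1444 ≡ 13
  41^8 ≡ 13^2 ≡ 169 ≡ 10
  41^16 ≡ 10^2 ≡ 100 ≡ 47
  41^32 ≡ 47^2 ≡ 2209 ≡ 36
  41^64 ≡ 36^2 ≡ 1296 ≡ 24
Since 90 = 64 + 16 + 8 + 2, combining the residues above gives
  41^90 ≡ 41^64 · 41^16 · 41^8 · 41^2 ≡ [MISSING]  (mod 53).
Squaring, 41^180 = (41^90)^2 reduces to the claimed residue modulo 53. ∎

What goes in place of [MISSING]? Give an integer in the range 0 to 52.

29

Multiply the listed residues: 24 · 47 · 10 · 38 = 1128 → 11280 → 428640.
Reducing modulo 53: 428640 = 8087·53 + 29, so 41^90 ≡ 29.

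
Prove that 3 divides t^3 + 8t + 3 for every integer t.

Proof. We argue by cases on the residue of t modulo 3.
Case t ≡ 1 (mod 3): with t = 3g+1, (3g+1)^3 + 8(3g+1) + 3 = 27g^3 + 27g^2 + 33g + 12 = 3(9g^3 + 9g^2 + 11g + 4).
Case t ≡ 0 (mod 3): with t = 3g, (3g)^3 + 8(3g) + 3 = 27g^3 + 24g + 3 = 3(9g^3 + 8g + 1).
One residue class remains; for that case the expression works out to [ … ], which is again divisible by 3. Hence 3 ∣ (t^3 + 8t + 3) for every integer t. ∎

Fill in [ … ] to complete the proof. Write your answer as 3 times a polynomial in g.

The residues treated are {1, 0}, so the missing case is t ≡ 2 (mod 3); write t = 3g+2.
Then (3g+2)^3 + 8(3g+2) + 3 = 27g^3 + 54g^2 + 60g + 27 = 3(9g^3 + 18g^2 + 20g + 9).

3(9g^3 + 18g^2 + 20g + 9)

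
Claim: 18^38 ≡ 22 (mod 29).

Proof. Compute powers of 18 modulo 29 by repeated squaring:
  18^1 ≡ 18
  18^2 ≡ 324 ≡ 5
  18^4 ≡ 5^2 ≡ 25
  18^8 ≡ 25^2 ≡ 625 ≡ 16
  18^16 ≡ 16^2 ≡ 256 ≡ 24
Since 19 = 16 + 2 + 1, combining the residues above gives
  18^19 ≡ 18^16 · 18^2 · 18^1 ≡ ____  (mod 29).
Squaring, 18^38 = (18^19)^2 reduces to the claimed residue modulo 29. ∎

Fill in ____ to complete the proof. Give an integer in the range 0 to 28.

14

18^16 · 18^2 · 18^1 ≡ 24 · 5 · 18 = 2160.
2160 mod 29 = 14, so 18^19 ≡ 14 (mod 29).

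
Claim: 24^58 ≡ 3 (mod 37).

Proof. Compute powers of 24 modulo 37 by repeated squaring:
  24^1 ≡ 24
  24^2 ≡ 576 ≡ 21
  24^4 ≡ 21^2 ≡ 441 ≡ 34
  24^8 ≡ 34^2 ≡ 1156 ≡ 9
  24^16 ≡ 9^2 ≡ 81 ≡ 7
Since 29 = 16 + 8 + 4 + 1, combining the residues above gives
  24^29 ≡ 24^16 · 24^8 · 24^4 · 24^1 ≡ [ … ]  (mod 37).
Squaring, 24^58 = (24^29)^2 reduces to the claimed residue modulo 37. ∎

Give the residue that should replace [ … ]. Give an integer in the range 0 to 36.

24^16 · 24^8 · 24^4 · 24^1 ≡ 7 · 9 · 34 · 24 = 51408.
51408 mod 37 = 15, so 24^29 ≡ 15 (mod 37).

15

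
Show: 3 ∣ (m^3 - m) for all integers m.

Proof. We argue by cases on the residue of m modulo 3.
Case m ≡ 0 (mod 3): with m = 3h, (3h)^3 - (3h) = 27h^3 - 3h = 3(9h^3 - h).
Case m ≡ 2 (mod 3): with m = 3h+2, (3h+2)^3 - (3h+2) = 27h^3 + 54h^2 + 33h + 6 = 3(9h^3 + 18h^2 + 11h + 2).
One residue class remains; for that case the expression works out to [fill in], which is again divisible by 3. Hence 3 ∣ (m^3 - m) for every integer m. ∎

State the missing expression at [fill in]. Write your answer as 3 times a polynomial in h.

The residues treated are {0, 2}, so the missing case is m ≡ 1 (mod 3); write m = 3h+1.
Then (3h+1)^3 - (3h+1) = 27h^3 + 27h^2 + 6h = 3(9h^3 + 9h^2 + 2h).

3(9h^3 + 9h^2 + 2h)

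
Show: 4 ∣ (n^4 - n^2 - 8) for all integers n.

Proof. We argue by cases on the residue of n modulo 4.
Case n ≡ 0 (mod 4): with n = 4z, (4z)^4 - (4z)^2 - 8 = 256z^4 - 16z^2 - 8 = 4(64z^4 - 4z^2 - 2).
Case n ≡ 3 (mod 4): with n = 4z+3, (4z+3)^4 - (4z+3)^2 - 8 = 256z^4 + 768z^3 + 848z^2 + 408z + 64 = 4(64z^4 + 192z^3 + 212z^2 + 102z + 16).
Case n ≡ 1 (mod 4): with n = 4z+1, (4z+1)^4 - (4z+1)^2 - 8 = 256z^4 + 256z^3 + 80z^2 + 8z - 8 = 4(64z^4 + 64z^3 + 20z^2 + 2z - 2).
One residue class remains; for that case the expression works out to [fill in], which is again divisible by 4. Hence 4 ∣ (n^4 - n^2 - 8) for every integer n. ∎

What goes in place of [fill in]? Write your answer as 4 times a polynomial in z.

4(64z^4 + 128z^3 + 92z^2 + 28z + 1)

The residues treated are {0, 3, 1}, so the missing case is n ≡ 2 (mod 4); write n = 4z+2.
Then (4z+2)^4 - (4z+2)^2 - 8 = 256z^4 + 512z^3 + 368z^2 + 112z + 4 = 4(64z^4 + 128z^3 + 92z^2 + 28z + 1).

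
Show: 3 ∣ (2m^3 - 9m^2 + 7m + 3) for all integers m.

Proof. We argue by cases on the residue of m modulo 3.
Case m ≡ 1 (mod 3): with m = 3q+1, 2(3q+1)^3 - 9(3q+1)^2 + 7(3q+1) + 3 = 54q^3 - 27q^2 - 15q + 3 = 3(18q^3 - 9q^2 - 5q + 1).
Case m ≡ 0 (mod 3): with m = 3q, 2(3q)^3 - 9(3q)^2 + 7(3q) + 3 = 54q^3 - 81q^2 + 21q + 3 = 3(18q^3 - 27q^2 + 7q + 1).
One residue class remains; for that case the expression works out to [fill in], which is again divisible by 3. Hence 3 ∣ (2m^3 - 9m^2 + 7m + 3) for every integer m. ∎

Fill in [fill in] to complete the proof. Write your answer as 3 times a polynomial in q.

3(18q^3 + 9q^2 - 5q - 1)

The residues treated are {1, 0}, so the missing case is m ≡ 2 (mod 3); write m = 3q+2.
Then 2(3q+2)^3 - 9(3q+2)^2 + 7(3q+2) + 3 = 54q^3 + 27q^2 - 15q - 3 = 3(18q^3 + 9q^2 - 5q - 1).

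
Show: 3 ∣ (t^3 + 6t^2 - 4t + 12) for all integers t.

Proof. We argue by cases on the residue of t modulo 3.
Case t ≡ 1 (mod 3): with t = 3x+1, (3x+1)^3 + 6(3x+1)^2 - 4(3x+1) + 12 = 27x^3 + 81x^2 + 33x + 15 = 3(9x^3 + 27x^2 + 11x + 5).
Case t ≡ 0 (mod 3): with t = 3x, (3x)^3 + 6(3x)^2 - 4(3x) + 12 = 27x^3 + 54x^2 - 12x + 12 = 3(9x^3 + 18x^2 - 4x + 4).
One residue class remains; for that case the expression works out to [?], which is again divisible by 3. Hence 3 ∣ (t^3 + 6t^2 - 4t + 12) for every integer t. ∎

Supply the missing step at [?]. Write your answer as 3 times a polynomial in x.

The residues treated are {1, 0}, so the missing case is t ≡ 2 (mod 3); write t = 3x+2.
Then (3x+2)^3 + 6(3x+2)^2 - 4(3x+2) + 12 = 27x^3 + 108x^2 + 96x + 36 = 3(9x^3 + 36x^2 + 32x + 12).

3(9x^3 + 36x^2 + 32x + 12)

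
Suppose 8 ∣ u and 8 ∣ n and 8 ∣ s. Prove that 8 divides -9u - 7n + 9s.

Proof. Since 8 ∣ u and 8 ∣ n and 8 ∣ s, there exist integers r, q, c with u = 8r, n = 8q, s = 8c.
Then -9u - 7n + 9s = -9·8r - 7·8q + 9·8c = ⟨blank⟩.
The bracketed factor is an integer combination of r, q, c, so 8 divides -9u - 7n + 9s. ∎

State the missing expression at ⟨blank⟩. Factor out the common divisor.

8(9c - 7q - 9r)

Each term has a factor of 8: -9·8r - 7·8q + 9·8c = 8·(9c - 7q - 9r).
Since 9c - 7q - 9r is an integer, 8 ∣ (-9u - 7n + 9s).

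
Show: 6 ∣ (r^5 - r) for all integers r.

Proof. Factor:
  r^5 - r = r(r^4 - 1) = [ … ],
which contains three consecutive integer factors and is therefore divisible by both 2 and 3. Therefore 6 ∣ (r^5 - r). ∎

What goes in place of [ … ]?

r^4 - 1 = (r^2 - 1)(r^2 + 1), and r^2 - 1 = (r-1)(r+1).
So r(r^4 - 1) = (r - 1)r(r + 1)(r^2 + 1).

(r - 1)r(r + 1)(r^2 + 1)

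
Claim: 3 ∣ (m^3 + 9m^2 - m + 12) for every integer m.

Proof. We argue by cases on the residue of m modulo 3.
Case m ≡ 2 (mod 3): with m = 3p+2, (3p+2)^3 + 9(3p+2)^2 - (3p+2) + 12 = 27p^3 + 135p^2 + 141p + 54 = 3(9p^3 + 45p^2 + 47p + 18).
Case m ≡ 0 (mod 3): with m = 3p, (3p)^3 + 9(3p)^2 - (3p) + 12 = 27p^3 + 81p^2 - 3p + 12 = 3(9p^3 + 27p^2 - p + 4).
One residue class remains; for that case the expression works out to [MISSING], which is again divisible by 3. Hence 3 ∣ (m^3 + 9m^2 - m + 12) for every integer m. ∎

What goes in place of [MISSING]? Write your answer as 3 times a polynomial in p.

3(9p^3 + 36p^2 + 20p + 7)

The residues treated are {2, 0}, so the missing case is m ≡ 1 (mod 3); write m = 3p+1.
Then (3p+1)^3 + 9(3p+1)^2 - (3p+1) + 12 = 27p^3 + 108p^2 + 60p + 21 = 3(9p^3 + 36p^2 + 20p + 7).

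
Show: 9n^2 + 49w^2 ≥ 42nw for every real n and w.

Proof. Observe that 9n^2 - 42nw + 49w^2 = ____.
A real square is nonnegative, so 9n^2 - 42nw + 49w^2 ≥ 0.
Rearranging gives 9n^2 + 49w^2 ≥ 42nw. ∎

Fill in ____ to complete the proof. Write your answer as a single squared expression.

(3n - 7w)^2

The leading and trailing coefficients are 3^2 and 7^2, and 42 = 2·3·7, so the trinomial is (3n - 7w)^2.
Hence 9n^2 - 42nw + 49w^2 ≥ 0.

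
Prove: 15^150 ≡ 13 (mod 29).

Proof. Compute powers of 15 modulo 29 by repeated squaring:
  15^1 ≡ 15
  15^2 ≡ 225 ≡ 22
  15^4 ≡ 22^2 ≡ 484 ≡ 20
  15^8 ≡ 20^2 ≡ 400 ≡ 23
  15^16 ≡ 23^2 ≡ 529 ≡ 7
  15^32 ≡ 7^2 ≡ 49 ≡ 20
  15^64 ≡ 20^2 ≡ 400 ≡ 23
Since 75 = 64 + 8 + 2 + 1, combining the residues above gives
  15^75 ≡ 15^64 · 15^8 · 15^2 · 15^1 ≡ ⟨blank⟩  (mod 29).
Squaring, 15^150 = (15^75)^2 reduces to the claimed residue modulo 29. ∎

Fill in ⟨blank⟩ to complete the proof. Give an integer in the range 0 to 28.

Multiply the listed residues: 23 · 23 · 22 · 15 = 529 → 11638 → 174570.
Reducing modulo 29: 174570 = 6019·29 + 19, so 15^75 ≡ 19.

19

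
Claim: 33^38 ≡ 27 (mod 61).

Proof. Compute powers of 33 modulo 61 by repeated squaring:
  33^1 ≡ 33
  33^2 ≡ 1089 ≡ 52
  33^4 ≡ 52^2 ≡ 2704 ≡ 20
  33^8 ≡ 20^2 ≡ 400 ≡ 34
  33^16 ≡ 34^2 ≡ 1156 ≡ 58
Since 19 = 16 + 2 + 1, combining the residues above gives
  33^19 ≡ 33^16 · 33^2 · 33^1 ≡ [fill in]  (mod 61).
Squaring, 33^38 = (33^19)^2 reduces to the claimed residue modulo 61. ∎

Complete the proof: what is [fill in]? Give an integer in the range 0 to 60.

37

33^16 · 33^2 · 33^1 ≡ 58 · 52 · 33 = 99528.
99528 mod 61 = 37, so 33^19 ≡ 37 (mod 61).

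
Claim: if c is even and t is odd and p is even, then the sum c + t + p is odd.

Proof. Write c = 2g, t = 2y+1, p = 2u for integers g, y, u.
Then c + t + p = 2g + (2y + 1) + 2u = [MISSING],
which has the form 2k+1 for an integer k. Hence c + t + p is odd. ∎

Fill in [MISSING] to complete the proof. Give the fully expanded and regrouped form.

Expanding: 2g + (2y + 1) + 2u = 2g + 2u + 2y + 1.
Every term except the constant is even, so this is 2(g + u + y) + 1,
and g + u + y ∈ ℤ gives the required form.

2(g + u + y) + 1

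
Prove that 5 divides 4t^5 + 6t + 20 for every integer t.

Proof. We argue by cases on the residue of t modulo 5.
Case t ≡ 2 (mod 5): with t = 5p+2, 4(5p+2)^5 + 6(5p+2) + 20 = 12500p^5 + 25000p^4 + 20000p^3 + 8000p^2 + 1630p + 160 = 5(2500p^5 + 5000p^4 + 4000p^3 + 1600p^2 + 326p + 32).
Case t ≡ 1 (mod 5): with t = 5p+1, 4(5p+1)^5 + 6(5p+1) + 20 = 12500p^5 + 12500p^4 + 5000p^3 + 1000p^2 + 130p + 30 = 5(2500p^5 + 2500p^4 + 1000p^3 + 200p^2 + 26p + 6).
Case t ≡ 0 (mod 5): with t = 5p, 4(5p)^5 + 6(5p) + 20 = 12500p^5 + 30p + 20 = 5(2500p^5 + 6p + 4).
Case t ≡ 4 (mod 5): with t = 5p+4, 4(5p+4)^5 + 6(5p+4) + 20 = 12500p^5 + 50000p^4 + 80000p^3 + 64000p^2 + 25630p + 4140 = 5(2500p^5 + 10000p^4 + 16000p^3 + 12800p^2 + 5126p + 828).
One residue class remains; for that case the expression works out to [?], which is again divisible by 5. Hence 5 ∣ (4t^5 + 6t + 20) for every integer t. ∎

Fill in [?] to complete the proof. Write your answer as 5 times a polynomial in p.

5(2500p^5 + 7500p^4 + 9000p^3 + 5400p^2 + 1626p + 202)

Only t ≡ 3 (mod 5) is unaccounted for. Put t = 5p+3:
4(5p+3)^5 + 6(5p+3) + 20 expands to 12500p^5 + 37500p^4 + 45000p^3 + 27000p^2 + 8130p + 1010,
and factoring out 5 leaves 5(2500p^5 + 7500p^4 + 9000p^3 + 5400p^2 + 1626p + 202).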